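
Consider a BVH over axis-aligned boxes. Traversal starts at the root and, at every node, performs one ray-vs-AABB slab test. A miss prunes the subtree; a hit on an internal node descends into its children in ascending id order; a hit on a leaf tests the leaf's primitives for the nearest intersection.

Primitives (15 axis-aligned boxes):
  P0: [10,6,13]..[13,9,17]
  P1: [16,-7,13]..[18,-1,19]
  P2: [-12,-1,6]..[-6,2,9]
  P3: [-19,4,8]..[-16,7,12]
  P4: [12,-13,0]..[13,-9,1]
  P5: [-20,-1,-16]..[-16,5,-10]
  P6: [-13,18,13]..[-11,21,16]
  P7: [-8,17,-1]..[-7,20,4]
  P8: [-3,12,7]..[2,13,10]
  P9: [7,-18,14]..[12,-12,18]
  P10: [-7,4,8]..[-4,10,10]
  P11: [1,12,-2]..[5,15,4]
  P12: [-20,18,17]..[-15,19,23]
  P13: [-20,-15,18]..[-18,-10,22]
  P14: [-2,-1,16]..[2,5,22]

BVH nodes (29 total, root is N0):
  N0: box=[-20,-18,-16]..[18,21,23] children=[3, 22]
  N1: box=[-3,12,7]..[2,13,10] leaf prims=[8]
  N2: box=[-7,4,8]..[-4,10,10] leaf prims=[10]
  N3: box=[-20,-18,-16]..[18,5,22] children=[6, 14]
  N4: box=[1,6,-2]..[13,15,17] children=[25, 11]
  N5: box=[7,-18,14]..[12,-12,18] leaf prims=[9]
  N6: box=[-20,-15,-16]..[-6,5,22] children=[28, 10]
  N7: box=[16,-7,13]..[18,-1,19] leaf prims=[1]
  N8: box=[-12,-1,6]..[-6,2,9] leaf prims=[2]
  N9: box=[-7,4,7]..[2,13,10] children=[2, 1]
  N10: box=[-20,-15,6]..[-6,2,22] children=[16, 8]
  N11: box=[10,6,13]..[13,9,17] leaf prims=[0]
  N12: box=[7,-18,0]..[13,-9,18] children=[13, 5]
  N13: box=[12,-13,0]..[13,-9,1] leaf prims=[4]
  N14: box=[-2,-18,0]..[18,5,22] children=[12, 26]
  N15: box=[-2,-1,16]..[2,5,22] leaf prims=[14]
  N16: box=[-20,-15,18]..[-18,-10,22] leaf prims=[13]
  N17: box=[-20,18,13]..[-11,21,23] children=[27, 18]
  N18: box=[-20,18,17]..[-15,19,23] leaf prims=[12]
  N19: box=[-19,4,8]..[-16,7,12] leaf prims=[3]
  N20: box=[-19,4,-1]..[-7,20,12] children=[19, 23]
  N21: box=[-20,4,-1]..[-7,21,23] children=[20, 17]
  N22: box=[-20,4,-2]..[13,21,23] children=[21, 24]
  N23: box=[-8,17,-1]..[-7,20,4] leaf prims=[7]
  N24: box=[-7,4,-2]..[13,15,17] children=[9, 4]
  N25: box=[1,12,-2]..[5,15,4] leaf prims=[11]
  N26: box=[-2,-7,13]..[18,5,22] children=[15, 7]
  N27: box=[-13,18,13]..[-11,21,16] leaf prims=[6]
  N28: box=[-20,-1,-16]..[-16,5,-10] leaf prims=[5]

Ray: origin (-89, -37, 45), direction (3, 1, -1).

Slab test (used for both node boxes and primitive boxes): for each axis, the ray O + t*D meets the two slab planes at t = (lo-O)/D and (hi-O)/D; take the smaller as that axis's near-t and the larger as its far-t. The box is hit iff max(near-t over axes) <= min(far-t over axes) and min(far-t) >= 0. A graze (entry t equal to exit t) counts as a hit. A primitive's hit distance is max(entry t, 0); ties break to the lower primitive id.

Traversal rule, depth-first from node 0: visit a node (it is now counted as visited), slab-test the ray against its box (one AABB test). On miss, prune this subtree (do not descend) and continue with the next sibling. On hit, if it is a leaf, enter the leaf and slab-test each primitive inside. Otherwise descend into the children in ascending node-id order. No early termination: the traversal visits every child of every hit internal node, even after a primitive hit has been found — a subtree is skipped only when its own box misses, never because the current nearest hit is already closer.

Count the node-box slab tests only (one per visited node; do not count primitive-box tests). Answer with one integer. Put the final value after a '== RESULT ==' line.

Traverse from the root:
N0 x:[23,107/3] y:[19,58] z:[22,61] -> hit [23,107/3], descend [3, 22]
  N3 x:[23,107/3] y:[19,42] z:[23,61] -> hit [23,107/3], descend [6, 14]
    N6 x:[23,83/3] y:[22,42] z:[23,61] -> hit [23,83/3], descend [10, 28]
      N10 x:[23,83/3] y:[22,39] z:[23,39] -> hit [23,83/3], descend [8, 16]
        N8 x:[77/3,83/3] y:[36,39] z:[36,39] -> miss, prune
        N16 x:[23,71/3] y:[22,27] z:[23,27] -> hit [23,71/3] leaf, test {P13@t=23}
      N28 x:[23,73/3] y:[36,42] z:[55,61] -> miss, prune
    N14 x:[29,107/3] y:[19,42] z:[23,45] -> hit [29,107/3], descend [12, 26]
      N12 x:[32,34] y:[19,28] z:[27,45] -> miss, prune
      N26 x:[29,107/3] y:[30,42] z:[23,32] -> hit [30,32], descend [7, 15]
        N7 x:[35,107/3] y:[30,36] z:[26,32] -> miss, prune
        N15 x:[29,91/3] y:[36,42] z:[23,29] -> miss, prune
  N22 x:[23,34] y:[41,58] z:[22,47] -> miss, prune

Summary -> nodes [0, 3, 6, 10, 8, 16, 28, 14, 12, 26, 7, 15, 22]; box-tests=13; leaf-entries=1; first=P13

== RESULT ==
13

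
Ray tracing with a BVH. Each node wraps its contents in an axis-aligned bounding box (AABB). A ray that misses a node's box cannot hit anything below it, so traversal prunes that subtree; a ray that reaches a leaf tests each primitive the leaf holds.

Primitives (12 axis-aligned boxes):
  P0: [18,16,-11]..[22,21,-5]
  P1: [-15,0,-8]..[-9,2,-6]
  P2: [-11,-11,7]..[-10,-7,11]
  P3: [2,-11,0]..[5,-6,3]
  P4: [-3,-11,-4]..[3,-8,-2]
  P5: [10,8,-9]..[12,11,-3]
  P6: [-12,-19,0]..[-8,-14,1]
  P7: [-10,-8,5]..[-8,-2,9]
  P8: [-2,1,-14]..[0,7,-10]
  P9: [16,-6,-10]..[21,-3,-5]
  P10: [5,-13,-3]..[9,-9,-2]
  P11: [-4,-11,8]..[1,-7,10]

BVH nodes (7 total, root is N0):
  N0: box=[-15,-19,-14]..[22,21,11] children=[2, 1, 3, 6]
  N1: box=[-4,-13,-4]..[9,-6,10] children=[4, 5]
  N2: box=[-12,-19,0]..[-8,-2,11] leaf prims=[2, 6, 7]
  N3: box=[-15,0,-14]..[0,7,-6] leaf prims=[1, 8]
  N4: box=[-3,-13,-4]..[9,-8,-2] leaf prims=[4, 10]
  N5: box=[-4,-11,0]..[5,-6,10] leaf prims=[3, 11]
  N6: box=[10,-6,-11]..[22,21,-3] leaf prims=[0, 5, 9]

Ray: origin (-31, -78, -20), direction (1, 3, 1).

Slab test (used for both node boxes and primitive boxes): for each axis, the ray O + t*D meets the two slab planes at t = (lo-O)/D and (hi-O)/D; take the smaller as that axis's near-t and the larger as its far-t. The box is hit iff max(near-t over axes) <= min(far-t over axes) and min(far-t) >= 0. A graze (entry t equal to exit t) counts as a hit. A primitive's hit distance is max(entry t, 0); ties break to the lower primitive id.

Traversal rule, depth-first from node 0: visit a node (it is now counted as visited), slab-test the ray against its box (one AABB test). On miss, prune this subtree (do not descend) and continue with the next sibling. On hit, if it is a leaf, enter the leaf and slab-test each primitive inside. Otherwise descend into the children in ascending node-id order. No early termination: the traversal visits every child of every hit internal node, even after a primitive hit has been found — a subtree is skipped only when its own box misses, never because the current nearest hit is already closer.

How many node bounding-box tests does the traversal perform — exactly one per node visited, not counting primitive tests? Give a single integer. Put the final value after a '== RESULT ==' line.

Trace the traversal:
N0 x:[16,53] y:[59/3,33] z:[6,31] -> hit [59/3,31], descend [1, 2, 3, 6]
  N1 x:[27,40] y:[65/3,24] z:[16,30] -> miss, prune
  N2 x:[19,23] y:[59/3,76/3] z:[20,31] -> hit [20,23] leaf, test {P2(miss), P6@t=20, P7(miss)}
  N3 x:[16,31] y:[26,85/3] z:[6,14] -> miss, prune
  N6 x:[41,53] y:[24,33] z:[9,17] -> miss, prune

Summary -> nodes [0, 1, 2, 3, 6]; box-tests=5; leaf-entries=1; first=P6

== RESULT ==
5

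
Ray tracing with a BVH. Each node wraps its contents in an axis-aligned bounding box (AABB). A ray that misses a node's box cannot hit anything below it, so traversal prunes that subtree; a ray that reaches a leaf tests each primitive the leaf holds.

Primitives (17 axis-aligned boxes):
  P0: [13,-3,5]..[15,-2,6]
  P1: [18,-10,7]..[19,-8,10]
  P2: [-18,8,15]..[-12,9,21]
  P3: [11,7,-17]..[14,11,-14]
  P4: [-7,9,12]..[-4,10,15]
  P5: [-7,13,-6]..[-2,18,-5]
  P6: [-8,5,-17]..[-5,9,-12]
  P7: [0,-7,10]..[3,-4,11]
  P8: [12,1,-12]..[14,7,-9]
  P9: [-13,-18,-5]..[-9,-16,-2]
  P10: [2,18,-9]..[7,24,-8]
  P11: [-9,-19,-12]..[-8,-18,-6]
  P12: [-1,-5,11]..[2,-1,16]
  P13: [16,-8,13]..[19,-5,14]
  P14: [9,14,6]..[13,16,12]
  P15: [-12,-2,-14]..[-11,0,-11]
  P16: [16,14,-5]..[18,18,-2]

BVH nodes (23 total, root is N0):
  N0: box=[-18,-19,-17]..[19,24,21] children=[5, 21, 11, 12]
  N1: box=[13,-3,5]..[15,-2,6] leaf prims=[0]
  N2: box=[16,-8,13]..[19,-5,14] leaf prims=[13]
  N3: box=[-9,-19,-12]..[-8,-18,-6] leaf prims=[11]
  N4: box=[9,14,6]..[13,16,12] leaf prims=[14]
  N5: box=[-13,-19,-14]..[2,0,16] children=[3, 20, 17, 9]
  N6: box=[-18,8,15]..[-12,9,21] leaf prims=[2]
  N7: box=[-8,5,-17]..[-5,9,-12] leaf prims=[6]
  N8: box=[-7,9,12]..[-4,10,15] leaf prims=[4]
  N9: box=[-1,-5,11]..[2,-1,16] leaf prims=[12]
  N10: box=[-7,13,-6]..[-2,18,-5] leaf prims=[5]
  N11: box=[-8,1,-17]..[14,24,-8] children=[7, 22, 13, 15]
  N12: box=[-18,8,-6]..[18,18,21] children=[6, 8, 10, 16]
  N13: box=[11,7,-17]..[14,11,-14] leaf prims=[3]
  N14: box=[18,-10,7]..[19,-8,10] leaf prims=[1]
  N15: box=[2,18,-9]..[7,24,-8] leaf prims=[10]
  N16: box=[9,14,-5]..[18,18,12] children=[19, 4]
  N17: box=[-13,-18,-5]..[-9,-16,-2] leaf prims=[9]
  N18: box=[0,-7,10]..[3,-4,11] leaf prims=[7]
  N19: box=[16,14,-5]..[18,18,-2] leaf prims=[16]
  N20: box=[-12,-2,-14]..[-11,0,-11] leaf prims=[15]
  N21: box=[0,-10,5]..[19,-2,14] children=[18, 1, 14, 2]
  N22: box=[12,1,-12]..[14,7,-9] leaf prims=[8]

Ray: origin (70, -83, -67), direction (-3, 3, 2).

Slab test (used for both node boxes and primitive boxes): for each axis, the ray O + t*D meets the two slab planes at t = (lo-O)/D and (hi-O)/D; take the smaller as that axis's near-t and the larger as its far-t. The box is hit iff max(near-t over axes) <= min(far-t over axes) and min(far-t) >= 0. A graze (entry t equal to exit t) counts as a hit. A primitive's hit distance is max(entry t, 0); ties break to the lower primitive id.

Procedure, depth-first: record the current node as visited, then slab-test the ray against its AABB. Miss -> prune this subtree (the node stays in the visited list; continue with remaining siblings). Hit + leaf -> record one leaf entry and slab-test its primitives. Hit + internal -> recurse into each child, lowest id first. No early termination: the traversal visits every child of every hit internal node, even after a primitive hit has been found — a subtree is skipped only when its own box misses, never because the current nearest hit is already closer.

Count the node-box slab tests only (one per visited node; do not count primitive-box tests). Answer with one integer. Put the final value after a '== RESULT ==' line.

Walk:
N0 x:[17,88/3] y:[64/3,107/3] z:[25,44] -> hit [25,88/3], descend [5, 11, 12, 21]
  N5 x:[68/3,83/3] y:[64/3,83/3] z:[53/2,83/2] -> hit [53/2,83/3], descend [3, 9, 17, 20]
    N3 x:[26,79/3] y:[64/3,65/3] z:[55/2,61/2] -> miss, prune
    N9 x:[68/3,71/3] y:[26,82/3] z:[39,83/2] -> miss, prune
    N17 x:[79/3,83/3] y:[65/3,67/3] z:[31,65/2] -> miss, prune
    N20 x:[27,82/3] y:[27,83/3] z:[53/2,28] -> hit [27,82/3] leaf, test {P15@t=27}
  N11 x:[56/3,26] y:[28,107/3] z:[25,59/2] -> miss, prune
  N12 x:[52/3,88/3] y:[91/3,101/3] z:[61/2,44] -> miss, prune
  N21 x:[17,70/3] y:[73/3,27] z:[36,81/2] -> miss, prune

order=[0, 5, 3, 9, 17, 20, 11, 12, 21]  |boxes|=9  |leaves|=1  hit=P15

== RESULT ==
9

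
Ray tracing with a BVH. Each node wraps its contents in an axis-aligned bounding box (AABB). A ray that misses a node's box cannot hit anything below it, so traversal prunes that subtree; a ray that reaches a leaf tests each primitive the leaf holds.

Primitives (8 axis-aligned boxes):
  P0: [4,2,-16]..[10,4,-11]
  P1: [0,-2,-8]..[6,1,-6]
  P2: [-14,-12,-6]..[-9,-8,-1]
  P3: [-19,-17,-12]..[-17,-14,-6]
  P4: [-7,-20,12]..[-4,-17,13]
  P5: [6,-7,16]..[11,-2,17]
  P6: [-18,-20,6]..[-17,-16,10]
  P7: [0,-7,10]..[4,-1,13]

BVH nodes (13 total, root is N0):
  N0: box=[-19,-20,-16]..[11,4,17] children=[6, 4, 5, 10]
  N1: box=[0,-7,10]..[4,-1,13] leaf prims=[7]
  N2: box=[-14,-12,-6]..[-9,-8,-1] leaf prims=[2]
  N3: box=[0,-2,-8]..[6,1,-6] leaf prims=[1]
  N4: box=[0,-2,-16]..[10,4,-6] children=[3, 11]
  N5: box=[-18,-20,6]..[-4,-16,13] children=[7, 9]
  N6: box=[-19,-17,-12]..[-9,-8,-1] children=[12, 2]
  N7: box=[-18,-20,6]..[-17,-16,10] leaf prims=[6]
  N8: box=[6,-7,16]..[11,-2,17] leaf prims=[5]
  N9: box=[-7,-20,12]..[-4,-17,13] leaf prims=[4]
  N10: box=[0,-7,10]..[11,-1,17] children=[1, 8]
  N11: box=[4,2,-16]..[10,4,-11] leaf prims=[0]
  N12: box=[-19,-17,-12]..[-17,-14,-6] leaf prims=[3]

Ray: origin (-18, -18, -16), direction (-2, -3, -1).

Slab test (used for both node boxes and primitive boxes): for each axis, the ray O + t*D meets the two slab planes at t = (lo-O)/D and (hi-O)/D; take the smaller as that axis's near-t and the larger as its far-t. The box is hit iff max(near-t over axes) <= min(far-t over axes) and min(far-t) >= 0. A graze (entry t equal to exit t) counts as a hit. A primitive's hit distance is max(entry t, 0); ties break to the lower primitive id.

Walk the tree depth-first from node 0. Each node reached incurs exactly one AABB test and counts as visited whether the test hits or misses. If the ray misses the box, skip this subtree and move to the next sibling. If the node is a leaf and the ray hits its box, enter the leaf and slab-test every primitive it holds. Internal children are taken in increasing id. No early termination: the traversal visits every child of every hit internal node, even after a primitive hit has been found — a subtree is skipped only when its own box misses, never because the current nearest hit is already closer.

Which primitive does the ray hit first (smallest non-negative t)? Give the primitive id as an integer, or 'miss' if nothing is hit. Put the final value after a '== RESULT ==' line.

Trace the traversal:
N0 x:[-29/2,1/2] y:[-22/3,2/3] z:[-33,0] -> hit [-22/3,0], descend [4, 5, 6, 10]
  N4 x:[-14,-9] y:[-22/3,-16/3] z:[-10,0] -> miss, prune
  N5 x:[-7,0] y:[-2/3,2/3] z:[-29,-22] -> miss, prune
  N6 x:[-9/2,1/2] y:[-10/3,-1/3] z:[-15,-4] -> miss, prune
  N10 x:[-29/2,-9] y:[-17/3,-11/3] z:[-33,-26] -> miss, prune

5 AABB tests over nodes [0, 4, 5, 6, 10]; 0 leaves entered; closest miss.

== RESULT ==
miss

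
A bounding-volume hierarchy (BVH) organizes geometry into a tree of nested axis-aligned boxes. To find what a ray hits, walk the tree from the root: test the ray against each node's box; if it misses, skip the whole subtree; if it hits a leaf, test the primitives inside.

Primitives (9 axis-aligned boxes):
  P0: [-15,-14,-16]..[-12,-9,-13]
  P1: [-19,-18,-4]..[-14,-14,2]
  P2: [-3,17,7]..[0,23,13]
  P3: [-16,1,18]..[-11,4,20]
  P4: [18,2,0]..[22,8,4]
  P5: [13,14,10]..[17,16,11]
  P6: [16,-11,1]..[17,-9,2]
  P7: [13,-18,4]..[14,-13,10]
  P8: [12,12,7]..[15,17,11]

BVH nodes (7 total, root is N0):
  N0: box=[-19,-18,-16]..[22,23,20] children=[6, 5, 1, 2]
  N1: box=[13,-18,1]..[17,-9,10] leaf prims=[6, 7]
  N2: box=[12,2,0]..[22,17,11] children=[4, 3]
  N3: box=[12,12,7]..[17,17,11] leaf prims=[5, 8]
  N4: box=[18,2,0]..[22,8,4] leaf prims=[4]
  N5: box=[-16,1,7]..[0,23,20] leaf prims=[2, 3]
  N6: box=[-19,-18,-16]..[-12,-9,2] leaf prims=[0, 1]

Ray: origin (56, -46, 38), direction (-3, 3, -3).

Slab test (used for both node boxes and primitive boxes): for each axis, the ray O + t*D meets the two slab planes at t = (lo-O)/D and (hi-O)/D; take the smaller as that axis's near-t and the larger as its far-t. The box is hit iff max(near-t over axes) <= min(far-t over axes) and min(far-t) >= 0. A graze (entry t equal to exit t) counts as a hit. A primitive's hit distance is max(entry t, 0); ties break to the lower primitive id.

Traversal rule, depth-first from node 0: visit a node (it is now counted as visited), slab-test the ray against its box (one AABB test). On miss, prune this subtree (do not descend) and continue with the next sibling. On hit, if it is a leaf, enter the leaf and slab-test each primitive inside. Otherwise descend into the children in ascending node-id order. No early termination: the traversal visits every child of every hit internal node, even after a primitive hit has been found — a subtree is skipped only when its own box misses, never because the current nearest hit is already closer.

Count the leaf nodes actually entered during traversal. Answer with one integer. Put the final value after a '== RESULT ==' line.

Traverse from the root:
N0 x:[34/3,25] y:[28/3,23] z:[6,18] -> hit [34/3,18], descend [1, 2, 5, 6]
  N1 x:[13,43/3] y:[28/3,37/3] z:[28/3,37/3] -> miss, prune
  N2 x:[34/3,44/3] y:[16,21] z:[9,38/3] -> miss, prune
  N5 x:[56/3,24] y:[47/3,23] z:[6,31/3] -> miss, prune
  N6 x:[68/3,25] y:[28/3,37/3] z:[12,18] -> miss, prune

Summary -> nodes [0, 1, 2, 5, 6]; box-tests=5; leaf-entries=0; first=miss

== RESULT ==
0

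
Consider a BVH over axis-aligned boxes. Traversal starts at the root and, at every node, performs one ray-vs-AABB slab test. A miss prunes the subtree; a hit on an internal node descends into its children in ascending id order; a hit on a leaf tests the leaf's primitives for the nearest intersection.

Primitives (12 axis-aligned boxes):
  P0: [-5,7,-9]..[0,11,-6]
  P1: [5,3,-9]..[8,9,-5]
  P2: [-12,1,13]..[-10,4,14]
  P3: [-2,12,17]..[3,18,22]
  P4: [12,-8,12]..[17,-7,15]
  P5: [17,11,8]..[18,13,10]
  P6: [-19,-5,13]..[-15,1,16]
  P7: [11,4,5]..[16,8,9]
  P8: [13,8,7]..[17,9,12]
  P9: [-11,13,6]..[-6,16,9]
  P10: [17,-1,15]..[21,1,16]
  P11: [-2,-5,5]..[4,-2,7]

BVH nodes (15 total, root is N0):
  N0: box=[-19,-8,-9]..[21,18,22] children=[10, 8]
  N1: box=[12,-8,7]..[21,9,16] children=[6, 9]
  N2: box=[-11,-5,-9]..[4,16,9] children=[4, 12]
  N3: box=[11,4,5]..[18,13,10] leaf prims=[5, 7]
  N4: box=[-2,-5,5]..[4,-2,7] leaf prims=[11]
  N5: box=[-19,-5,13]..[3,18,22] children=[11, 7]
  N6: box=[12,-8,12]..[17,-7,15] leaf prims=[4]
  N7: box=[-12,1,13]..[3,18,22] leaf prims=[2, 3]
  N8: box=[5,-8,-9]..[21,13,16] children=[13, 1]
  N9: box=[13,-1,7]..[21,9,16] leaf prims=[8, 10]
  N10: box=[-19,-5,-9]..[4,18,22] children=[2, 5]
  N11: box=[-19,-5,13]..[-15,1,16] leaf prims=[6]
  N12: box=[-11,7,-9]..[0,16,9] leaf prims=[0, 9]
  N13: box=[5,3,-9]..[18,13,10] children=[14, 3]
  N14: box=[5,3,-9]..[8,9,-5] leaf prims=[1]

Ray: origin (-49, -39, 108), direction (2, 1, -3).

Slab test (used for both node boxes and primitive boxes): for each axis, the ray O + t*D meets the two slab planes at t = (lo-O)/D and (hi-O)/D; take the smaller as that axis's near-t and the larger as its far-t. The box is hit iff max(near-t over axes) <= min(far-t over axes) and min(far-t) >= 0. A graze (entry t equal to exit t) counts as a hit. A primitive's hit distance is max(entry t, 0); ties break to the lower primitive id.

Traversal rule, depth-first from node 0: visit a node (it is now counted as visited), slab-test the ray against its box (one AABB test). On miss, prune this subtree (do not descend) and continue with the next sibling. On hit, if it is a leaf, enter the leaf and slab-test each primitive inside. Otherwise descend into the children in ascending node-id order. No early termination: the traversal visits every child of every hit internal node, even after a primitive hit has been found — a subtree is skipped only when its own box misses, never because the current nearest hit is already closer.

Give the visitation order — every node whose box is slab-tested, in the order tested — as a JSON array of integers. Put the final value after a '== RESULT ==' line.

Walk:
N0 x:[15,35] y:[31,57] z:[86/3,39] -> hit [31,35], descend [8, 10]
  N8 x:[27,35] y:[31,52] z:[92/3,39] -> hit [31,35], descend [1, 13]
    N1 x:[61/2,35] y:[31,48] z:[92/3,101/3] -> hit [31,101/3], descend [6, 9]
      N6 x:[61/2,33] y:[31,32] z:[31,32] -> hit [31,32] leaf, test {P4@t=31}
      N9 x:[31,35] y:[38,48] z:[92/3,101/3] -> miss, prune
    N13 x:[27,67/2] y:[42,52] z:[98/3,39] -> miss, prune
  N10 x:[15,53/2] y:[34,57] z:[86/3,39] -> miss, prune

Summary -> nodes [0, 8, 1, 6, 9, 13, 10]; box-tests=7; leaf-entries=1; first=P4

== RESULT ==
[0, 8, 1, 6, 9, 13, 10]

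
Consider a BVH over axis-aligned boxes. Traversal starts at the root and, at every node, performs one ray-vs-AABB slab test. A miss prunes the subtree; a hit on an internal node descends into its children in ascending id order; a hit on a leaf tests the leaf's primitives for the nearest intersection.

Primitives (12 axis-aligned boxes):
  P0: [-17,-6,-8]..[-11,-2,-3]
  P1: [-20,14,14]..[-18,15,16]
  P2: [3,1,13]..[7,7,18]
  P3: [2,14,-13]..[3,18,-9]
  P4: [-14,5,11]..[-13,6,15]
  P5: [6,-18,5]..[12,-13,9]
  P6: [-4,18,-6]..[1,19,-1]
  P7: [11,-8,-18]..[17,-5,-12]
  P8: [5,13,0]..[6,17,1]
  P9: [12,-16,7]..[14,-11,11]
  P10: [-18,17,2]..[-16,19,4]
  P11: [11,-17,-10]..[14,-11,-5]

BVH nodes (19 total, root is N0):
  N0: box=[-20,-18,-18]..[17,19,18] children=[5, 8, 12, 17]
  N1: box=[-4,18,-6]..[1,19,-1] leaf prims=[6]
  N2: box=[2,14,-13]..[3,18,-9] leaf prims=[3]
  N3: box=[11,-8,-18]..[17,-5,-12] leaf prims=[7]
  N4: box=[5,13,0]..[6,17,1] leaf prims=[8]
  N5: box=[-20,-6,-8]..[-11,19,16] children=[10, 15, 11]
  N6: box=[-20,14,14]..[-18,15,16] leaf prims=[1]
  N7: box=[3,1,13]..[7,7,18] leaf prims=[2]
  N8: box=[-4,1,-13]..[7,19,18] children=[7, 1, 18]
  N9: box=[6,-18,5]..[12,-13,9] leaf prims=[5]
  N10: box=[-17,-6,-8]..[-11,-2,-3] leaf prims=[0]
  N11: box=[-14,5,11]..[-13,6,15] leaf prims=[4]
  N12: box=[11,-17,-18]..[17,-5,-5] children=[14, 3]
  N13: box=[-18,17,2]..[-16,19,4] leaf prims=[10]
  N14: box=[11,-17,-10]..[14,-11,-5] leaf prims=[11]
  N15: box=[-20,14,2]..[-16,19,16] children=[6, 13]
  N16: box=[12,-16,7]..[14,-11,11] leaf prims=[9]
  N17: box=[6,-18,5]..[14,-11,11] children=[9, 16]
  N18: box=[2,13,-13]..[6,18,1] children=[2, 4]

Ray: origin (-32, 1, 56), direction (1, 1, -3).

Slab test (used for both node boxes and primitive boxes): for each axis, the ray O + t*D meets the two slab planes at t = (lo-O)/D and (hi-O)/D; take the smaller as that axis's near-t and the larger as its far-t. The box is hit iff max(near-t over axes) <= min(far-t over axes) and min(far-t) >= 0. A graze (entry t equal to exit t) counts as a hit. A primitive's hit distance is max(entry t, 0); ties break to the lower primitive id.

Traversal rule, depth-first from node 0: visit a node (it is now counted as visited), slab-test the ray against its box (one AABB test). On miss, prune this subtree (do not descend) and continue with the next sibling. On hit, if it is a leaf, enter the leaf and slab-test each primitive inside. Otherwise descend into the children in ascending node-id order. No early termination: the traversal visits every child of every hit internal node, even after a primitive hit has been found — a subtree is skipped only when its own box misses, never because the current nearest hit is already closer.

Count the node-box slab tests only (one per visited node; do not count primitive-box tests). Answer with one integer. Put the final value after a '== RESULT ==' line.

Walk:
N0 x:[12,49] y:[-19,18] z:[38/3,74/3] -> hit [38/3,18], descend [5, 8, 12, 17]
  N5 x:[12,21] y:[-7,18] z:[40/3,64/3] -> hit [40/3,18], descend [10, 11, 15]
    N10 x:[15,21] y:[-7,-3] z:[59/3,64/3] -> miss, prune
    N11 x:[18,19] y:[4,5] z:[41/3,15] -> miss, prune
    N15 x:[12,16] y:[13,18] z:[40/3,18] -> hit [40/3,16], descend [6, 13]
      N6 x:[12,14] y:[13,14] z:[40/3,14] -> hit [40/3,14] leaf, test {P1@t=40/3}
      N13 x:[14,16] y:[16,18] z:[52/3,18] -> miss, prune
  N8 x:[28,39] y:[0,18] z:[38/3,23] -> miss, prune
  N12 x:[43,49] y:[-18,-6] z:[61/3,74/3] -> miss, prune
  N17 x:[38,46] y:[-19,-12] z:[15,17] -> miss, prune

Summary -> nodes [0, 5, 10, 11, 15, 6, 13, 8, 12, 17]; box-tests=10; leaf-entries=1; first=P1

== RESULT ==
10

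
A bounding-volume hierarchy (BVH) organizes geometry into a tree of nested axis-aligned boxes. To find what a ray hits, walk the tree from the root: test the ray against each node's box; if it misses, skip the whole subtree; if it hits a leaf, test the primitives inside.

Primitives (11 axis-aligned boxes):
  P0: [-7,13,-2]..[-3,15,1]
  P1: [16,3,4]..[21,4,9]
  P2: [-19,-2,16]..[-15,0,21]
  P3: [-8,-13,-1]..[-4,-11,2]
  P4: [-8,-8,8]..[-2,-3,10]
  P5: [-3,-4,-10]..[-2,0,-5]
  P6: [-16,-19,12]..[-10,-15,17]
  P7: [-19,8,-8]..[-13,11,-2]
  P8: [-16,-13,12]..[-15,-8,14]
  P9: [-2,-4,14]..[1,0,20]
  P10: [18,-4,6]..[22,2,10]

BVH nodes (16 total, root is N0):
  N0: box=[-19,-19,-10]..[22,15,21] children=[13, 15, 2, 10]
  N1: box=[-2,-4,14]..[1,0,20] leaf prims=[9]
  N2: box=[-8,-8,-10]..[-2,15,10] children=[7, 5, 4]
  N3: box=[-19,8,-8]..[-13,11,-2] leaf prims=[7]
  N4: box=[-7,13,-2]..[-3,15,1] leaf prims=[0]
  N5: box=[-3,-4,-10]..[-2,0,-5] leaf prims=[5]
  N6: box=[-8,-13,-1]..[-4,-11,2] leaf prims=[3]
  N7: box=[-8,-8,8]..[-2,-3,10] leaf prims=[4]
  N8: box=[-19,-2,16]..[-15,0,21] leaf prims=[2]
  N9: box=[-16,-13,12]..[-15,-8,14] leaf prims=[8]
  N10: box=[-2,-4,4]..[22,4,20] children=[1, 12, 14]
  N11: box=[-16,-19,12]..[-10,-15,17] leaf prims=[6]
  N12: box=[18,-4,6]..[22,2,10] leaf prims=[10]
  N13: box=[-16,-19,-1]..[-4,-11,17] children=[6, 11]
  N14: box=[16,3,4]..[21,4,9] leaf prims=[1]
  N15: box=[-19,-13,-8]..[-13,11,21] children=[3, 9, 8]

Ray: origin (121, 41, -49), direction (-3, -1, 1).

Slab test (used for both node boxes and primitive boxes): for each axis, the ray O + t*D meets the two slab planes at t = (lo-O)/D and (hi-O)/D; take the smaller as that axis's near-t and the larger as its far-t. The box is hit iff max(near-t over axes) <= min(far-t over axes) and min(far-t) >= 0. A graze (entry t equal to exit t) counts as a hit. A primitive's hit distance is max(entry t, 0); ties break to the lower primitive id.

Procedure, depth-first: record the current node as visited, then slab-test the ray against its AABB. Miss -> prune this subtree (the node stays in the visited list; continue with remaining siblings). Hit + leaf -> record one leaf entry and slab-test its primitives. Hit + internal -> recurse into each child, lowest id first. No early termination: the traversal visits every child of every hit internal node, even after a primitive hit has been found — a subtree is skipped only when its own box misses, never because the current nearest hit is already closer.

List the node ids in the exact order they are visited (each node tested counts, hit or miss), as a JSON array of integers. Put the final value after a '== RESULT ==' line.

Walk:
N0 x:[33,140/3] y:[26,60] z:[39,70] -> hit [39,140/3], descend [2, 10, 13, 15]
  N2 x:[41,43] y:[26,49] z:[39,59] -> hit [41,43], descend [4, 5, 7]
    N4 x:[124/3,128/3] y:[26,28] z:[47,50] -> miss, prune
    N5 x:[41,124/3] y:[41,45] z:[39,44] -> hit [41,124/3] leaf, test {P5@t=41}
    N7 x:[41,43] y:[44,49] z:[57,59] -> miss, prune
  N10 x:[33,41] y:[37,45] z:[53,69] -> miss, prune
  N13 x:[125/3,137/3] y:[52,60] z:[48,66] -> miss, prune
  N15 x:[134/3,140/3] y:[30,54] z:[41,70] -> hit [134/3,140/3], descend [3, 8, 9]
    N3 x:[134/3,140/3] y:[30,33] z:[41,47] -> miss, prune
    N8 x:[136/3,140/3] y:[41,43] z:[65,70] -> miss, prune
    N9 x:[136/3,137/3] y:[49,54] z:[61,63] -> miss, prune

11 AABB tests over nodes [0, 2, 4, 5, 7, 10, 13, 15, 3, 8, 9]; 1 leaf entered; closest P5.

== RESULT ==
[0, 2, 4, 5, 7, 10, 13, 15, 3, 8, 9]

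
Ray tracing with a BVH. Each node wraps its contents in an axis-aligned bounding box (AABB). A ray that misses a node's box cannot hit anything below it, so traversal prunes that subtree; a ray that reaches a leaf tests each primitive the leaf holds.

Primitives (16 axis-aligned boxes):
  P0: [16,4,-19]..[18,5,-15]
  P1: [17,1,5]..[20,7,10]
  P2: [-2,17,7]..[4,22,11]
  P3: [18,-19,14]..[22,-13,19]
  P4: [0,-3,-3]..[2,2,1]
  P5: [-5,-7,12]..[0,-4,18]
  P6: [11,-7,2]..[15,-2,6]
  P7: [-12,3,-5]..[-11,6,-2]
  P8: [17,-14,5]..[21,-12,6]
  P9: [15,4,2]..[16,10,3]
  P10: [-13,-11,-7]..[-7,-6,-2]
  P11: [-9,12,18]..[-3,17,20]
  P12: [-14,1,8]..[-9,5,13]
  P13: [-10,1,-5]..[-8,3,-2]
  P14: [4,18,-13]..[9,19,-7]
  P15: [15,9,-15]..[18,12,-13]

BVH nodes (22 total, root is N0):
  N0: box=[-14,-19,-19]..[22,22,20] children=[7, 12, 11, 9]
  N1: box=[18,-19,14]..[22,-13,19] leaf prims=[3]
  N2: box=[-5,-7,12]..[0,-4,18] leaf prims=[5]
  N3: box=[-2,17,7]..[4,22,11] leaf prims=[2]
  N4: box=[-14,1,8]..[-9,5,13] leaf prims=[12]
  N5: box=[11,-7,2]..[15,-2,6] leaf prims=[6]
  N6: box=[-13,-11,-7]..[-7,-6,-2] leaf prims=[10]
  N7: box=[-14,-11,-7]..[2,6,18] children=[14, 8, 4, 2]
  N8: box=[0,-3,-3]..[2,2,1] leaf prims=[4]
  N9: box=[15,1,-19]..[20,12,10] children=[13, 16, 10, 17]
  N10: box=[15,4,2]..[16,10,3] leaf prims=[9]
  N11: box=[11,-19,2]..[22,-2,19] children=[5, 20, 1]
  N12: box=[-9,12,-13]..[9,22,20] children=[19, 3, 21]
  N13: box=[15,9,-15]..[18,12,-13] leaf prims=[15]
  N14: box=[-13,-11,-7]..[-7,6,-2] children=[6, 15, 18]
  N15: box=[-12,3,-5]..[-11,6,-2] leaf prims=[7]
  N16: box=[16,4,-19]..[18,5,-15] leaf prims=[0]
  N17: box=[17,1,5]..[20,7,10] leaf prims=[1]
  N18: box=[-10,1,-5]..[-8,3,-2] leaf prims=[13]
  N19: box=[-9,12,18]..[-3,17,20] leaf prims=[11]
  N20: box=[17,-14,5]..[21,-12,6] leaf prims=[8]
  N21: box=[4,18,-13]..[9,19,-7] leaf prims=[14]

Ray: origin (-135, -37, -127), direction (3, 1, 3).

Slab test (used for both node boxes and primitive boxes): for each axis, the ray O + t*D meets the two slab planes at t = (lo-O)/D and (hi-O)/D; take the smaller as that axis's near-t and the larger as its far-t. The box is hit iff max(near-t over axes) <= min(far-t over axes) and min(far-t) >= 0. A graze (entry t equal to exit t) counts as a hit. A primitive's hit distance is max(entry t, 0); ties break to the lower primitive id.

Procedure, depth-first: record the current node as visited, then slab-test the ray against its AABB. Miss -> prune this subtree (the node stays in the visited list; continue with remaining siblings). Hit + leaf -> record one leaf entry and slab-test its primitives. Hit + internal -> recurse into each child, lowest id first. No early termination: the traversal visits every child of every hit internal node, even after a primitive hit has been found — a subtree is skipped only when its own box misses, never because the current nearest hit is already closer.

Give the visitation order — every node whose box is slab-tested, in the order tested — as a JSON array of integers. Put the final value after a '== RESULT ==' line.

Traverse from the root:
N0 x:[121/3,157/3] y:[18,59] z:[36,49] -> hit [121/3,49], descend [7, 9, 11, 12]
  N7 x:[121/3,137/3] y:[26,43] z:[40,145/3] -> hit [121/3,43], descend [2, 4, 8, 14]
    N2 x:[130/3,45] y:[30,33] z:[139/3,145/3] -> miss, prune
    N4 x:[121/3,42] y:[38,42] z:[45,140/3] -> miss, prune
    N8 x:[45,137/3] y:[34,39] z:[124/3,128/3] -> miss, prune
    N14 x:[122/3,128/3] y:[26,43] z:[40,125/3] -> hit [122/3,125/3], descend [6, 15, 18]
      N6 x:[122/3,128/3] y:[26,31] z:[40,125/3] -> miss, prune
      N15 x:[41,124/3] y:[40,43] z:[122/3,125/3] -> hit [41,124/3] leaf, test {P7@t=41}
      N18 x:[125/3,127/3] y:[38,40] z:[122/3,125/3] -> miss, prune
  N9 x:[50,155/3] y:[38,49] z:[36,137/3] -> miss, prune
  N11 x:[146/3,157/3] y:[18,35] z:[43,146/3] -> miss, prune
  N12 x:[42,48] y:[49,59] z:[38,49] -> miss, prune

order=[0, 7, 2, 4, 8, 14, 6, 15, 18, 9, 11, 12]  |boxes|=12  |leaves|=1  hit=P7

== RESULT ==
[0, 7, 2, 4, 8, 14, 6, 15, 18, 9, 11, 12]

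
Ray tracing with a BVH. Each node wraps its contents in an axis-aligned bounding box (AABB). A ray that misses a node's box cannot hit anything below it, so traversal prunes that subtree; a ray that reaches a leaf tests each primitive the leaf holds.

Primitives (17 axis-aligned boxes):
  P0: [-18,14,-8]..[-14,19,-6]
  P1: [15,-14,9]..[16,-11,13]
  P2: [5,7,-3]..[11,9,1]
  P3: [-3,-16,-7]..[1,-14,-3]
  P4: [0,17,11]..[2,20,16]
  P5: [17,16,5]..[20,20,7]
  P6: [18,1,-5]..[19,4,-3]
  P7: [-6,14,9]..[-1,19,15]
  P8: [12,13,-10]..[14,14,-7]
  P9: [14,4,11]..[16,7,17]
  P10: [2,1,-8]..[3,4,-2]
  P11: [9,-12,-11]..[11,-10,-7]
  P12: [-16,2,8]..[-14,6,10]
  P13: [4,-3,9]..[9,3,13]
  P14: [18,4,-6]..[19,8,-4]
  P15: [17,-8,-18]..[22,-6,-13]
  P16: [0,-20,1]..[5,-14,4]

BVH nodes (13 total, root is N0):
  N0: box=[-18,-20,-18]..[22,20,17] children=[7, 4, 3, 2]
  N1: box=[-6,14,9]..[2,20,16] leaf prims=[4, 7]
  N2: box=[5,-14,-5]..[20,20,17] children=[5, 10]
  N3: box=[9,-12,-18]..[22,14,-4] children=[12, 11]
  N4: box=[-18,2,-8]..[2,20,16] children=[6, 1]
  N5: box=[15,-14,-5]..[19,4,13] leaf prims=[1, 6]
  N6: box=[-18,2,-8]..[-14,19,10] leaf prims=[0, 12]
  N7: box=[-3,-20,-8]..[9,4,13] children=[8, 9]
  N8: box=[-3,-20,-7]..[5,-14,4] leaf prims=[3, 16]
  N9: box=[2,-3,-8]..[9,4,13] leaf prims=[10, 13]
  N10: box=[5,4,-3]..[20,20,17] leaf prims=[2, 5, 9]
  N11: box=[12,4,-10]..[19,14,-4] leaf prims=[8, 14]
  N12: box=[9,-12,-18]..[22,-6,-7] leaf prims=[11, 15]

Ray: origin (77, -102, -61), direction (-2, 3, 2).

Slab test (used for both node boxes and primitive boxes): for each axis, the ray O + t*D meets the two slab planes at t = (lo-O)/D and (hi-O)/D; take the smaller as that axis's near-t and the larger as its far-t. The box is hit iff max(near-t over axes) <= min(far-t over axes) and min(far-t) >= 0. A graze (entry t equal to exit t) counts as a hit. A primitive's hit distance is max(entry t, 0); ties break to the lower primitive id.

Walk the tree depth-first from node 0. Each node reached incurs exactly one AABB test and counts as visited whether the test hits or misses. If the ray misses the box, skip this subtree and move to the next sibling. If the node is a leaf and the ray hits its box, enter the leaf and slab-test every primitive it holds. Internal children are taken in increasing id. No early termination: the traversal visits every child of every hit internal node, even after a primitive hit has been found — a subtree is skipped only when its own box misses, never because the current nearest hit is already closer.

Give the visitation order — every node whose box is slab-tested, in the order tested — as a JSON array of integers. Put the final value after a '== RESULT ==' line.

Walk:
N0 x:[55/2,95/2] y:[82/3,122/3] z:[43/2,39] -> hit [55/2,39], descend [2, 3, 4, 7]
  N2 x:[57/2,36] y:[88/3,122/3] z:[28,39] -> hit [88/3,36], descend [5, 10]
    N5 x:[29,31] y:[88/3,106/3] z:[28,37] -> hit [88/3,31] leaf, test {P1(miss), P6(miss)}
    N10 x:[57/2,36] y:[106/3,122/3] z:[29,39] -> hit [106/3,36] leaf, test {P2(miss), P5(miss), P9(miss)}
  N3 x:[55/2,34] y:[30,116/3] z:[43/2,57/2] -> miss, prune
  N4 x:[75/2,95/2] y:[104/3,122/3] z:[53/2,77/2] -> hit [75/2,77/2], descend [1, 6]
    N1 x:[75/2,83/2] y:[116/3,122/3] z:[35,77/2] -> miss, prune
    N6 x:[91/2,95/2] y:[104/3,121/3] z:[53/2,71/2] -> miss, prune
  N7 x:[34,40] y:[82/3,106/3] z:[53/2,37] -> hit [34,106/3], descend [8, 9]
    N8 x:[36,40] y:[82/3,88/3] z:[27,65/2] -> miss, prune
    N9 x:[34,75/2] y:[33,106/3] z:[53/2,37] -> hit [34,106/3] leaf, test {P10(miss), P13@t=35}

Summary -> nodes [0, 2, 5, 10, 3, 4, 1, 6, 7, 8, 9]; box-tests=11; leaf-entries=3; first=P13

== RESULT ==
[0, 2, 5, 10, 3, 4, 1, 6, 7, 8, 9]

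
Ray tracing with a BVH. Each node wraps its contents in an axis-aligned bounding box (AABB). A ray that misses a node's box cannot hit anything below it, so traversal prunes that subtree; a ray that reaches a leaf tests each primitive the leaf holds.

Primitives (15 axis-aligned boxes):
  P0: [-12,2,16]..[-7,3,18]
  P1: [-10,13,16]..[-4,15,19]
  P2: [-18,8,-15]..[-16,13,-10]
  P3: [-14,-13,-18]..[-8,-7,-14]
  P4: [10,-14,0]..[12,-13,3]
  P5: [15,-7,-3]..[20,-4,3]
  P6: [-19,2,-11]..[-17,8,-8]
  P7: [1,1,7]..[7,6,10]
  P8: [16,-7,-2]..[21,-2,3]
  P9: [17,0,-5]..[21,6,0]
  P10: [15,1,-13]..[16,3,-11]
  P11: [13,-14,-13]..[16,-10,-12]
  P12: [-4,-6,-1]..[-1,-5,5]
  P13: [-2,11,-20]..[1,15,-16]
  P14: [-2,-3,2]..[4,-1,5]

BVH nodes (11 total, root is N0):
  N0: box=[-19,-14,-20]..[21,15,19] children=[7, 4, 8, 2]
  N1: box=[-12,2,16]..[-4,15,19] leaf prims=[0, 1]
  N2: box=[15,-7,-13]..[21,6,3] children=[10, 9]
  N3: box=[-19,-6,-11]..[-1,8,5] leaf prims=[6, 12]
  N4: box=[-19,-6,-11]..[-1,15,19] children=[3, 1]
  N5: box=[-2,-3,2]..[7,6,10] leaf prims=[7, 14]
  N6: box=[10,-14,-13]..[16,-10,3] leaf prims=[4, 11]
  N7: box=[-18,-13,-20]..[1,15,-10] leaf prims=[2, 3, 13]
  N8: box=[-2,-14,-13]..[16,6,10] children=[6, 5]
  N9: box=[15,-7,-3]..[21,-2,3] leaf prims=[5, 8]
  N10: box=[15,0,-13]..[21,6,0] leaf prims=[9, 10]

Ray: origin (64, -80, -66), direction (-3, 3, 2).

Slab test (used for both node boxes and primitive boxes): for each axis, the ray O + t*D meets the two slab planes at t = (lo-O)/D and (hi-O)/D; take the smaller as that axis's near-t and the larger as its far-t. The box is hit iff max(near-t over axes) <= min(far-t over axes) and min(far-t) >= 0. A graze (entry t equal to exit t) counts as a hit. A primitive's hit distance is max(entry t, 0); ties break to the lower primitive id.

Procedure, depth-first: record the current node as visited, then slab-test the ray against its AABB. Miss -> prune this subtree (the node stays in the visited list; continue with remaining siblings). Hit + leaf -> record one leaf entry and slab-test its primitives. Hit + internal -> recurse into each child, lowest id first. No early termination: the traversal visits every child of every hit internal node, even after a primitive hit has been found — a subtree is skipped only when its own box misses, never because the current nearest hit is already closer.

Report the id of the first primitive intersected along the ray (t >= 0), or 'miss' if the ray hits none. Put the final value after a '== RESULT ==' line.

Trace the traversal:
N0 x:[43/3,83/3] y:[22,95/3] z:[23,85/2] -> hit [23,83/3], descend [2, 4, 7, 8]
  N2 x:[43/3,49/3] y:[73/3,86/3] z:[53/2,69/2] -> miss, prune
  N4 x:[65/3,83/3] y:[74/3,95/3] z:[55/2,85/2] -> hit [55/2,83/3], descend [1, 3]
    N1 x:[68/3,76/3] y:[82/3,95/3] z:[41,85/2] -> miss, prune
    N3 x:[65/3,83/3] y:[74/3,88/3] z:[55/2,71/2] -> hit [55/2,83/3] leaf, test {P6@t=55/2, P12(miss)}
  N7 x:[21,82/3] y:[67/3,95/3] z:[23,28] -> hit [23,82/3] leaf, test {P2(miss), P3@t=24, P13(miss)}
  N8 x:[16,22] y:[22,86/3] z:[53/2,38] -> miss, prune

7 AABB tests over nodes [0, 2, 4, 1, 3, 7, 8]; 2 leaves entered; closest P3.

== RESULT ==
3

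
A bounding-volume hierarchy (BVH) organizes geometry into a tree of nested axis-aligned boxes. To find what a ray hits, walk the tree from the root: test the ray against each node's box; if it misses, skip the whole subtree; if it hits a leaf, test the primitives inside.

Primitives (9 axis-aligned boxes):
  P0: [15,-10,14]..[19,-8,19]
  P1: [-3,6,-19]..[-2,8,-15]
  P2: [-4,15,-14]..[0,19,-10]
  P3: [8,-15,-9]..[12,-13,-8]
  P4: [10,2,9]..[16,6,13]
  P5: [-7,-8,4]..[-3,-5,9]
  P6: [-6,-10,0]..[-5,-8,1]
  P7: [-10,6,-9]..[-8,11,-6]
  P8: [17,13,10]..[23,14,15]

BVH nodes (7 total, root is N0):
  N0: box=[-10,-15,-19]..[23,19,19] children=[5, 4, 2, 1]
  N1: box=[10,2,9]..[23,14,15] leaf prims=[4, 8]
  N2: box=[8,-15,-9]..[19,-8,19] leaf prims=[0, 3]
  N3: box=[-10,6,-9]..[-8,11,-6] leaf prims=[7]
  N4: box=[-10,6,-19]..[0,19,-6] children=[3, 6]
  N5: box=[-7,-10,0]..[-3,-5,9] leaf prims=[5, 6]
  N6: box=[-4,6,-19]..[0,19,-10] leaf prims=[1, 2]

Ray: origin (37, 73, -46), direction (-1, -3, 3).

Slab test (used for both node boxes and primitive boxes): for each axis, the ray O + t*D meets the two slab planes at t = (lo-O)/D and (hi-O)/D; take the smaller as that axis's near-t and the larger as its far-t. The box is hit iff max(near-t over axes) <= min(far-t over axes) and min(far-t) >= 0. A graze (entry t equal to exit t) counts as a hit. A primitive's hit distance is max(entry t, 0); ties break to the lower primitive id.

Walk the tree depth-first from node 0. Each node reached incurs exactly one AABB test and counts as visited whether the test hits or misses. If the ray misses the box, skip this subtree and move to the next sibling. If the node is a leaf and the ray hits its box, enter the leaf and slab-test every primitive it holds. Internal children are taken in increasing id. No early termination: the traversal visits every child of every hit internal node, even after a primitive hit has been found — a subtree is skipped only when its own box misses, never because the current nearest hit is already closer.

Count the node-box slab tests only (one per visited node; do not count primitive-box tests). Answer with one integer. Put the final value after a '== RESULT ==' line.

Trace the traversal:
N0 x:[14,47] y:[18,88/3] z:[9,65/3] -> hit [18,65/3], descend [1, 2, 4, 5]
  N1 x:[14,27] y:[59/3,71/3] z:[55/3,61/3] -> hit [59/3,61/3] leaf, test {P4(miss), P8@t=59/3}
  N2 x:[18,29] y:[27,88/3] z:[37/3,65/3] -> miss, prune
  N4 x:[37,47] y:[18,67/3] z:[9,40/3] -> miss, prune
  N5 x:[40,44] y:[26,83/3] z:[46/3,55/3] -> miss, prune

order=[0, 1, 2, 4, 5]  |boxes|=5  |leaves|=1  hit=P8

== RESULT ==
5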